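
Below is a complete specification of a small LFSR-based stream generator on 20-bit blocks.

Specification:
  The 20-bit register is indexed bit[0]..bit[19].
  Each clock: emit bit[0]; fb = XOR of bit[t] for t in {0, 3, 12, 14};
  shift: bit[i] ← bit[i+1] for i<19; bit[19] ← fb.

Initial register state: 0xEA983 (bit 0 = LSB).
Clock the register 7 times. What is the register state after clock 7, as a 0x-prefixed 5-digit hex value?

reg_0 = 0xEA983
clock 1: out=1, reg = 0xF54C1
clock 2: out=1, reg = 0xFAA60
clock 3: out=0, reg = 0x7D530
clock 4: out=0, reg = 0x3EA98
clock 5: out=0, reg = 0x1F54C
clock 6: out=0, reg = 0x8FAA6
clock 7: out=0, reg = 0x47D53

0x47D53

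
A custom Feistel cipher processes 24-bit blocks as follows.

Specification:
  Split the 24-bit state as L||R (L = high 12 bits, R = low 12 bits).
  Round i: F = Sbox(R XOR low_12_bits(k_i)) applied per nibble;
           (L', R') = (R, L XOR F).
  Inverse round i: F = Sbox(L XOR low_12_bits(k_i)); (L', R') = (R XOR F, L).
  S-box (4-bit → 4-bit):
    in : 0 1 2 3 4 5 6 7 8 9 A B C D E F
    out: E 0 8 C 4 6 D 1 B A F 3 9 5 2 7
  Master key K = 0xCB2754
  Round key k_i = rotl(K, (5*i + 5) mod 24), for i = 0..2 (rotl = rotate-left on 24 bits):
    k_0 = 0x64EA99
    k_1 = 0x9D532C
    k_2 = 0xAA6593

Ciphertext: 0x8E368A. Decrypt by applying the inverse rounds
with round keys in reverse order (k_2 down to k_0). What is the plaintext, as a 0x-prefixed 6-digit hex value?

s_0 = ciphertext = 0x8E368A
s_1 = InvRound(s_0, k_2) = 0x3948E3
s_2 = InvRound(s_1, k_1) = 0x6D8394
s_3 = InvRound(s_2, k_0) = 0xAD46D8

0xAD46D8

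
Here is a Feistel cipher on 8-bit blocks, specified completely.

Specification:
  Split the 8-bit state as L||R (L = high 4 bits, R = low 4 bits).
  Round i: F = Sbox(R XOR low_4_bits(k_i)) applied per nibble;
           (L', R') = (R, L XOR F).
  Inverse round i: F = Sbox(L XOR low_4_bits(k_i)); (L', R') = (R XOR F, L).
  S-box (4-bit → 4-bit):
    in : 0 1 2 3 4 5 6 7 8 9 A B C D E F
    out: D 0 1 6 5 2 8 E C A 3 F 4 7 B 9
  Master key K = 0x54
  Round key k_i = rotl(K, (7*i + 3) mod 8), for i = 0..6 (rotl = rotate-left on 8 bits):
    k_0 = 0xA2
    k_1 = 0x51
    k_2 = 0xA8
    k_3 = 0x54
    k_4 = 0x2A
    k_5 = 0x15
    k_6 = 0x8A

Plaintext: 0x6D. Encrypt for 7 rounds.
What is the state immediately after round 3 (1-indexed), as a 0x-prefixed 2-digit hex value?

0x64

s_0 = plaintext = 0x6D
s_1 = Round(s_0, k_0) = 0xDF
s_2 = Round(s_1, k_1) = 0xF6
s_3 = Round(s_2, k_2) = 0x64
s_4 = Round(s_3, k_3) = 0x4B
s_5 = Round(s_4, k_4) = 0xB4
s_6 = Round(s_5, k_5) = 0x4B
s_7 = Round(s_6, k_6) = 0xB4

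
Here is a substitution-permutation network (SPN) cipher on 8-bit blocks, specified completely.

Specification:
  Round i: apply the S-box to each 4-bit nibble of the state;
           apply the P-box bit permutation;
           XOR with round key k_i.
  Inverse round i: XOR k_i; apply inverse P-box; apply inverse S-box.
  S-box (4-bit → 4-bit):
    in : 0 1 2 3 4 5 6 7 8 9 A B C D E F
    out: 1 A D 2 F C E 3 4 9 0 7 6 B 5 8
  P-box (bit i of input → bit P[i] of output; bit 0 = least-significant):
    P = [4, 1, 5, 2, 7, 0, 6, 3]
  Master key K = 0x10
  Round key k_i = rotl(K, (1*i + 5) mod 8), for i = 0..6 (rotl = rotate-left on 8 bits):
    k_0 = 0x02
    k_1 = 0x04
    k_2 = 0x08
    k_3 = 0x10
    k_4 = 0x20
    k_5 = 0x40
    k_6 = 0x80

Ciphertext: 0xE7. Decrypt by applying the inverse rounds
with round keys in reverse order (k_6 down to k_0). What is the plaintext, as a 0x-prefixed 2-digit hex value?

s_0 = ciphertext = 0xE7
s_1 = InvRound(s_0, k_6) = 0xC6
s_2 = InvRound(s_1, k_5) = 0x01
s_3 = InvRound(s_2, k_4) = 0x38
s_4 = InvRound(s_3, k_3) = 0xF8
s_5 = InvRound(s_4, k_2) = 0xEE
s_6 = InvRound(s_5, k_1) = 0x2C
s_7 = InvRound(s_6, k_0) = 0xF6

0xF6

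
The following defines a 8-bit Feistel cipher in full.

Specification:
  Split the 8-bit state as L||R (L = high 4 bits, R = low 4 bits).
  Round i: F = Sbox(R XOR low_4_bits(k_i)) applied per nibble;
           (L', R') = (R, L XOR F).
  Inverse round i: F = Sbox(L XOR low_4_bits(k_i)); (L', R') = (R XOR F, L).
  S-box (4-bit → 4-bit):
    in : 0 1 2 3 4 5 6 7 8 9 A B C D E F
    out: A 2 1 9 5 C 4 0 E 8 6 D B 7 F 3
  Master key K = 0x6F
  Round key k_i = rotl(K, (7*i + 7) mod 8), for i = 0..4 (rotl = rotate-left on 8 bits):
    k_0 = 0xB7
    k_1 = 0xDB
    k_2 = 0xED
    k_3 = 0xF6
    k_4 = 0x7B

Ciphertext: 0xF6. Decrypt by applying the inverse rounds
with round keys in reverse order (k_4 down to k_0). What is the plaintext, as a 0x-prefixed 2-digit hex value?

s_0 = ciphertext = 0xF6
s_1 = InvRound(s_0, k_4) = 0x3F
s_2 = InvRound(s_1, k_3) = 0x33
s_3 = InvRound(s_2, k_2) = 0xC3
s_4 = InvRound(s_3, k_1) = 0x3C
s_5 = InvRound(s_4, k_0) = 0x93

0x93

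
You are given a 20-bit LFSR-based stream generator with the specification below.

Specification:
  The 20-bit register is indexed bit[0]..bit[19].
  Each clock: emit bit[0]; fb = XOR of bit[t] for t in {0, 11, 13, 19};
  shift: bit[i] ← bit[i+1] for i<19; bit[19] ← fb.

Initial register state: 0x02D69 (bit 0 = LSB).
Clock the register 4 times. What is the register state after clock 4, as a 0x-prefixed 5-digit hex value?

0xB02D6

reg_0 = 0x02D69
clock 1: out=1, reg = 0x816B4
clock 2: out=0, reg = 0xC0B5A
clock 3: out=0, reg = 0x605AD
clock 4: out=1, reg = 0xB02D6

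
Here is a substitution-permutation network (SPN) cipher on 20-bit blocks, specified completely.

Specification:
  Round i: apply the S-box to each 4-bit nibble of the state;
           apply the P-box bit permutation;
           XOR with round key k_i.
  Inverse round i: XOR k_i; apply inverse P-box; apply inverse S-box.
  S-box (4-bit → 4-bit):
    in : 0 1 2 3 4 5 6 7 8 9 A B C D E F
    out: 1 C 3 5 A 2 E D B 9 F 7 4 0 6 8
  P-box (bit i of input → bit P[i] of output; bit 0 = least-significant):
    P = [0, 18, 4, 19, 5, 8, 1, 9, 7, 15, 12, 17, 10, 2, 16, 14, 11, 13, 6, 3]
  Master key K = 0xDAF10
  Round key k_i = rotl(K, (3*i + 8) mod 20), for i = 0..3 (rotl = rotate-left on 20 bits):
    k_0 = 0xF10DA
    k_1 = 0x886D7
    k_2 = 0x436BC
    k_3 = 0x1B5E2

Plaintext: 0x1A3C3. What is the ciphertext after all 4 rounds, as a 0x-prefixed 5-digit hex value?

s_0 = plaintext = 0x1A3C3
s_1 = Round(s_0, k_0) = 0xE4405
s_2 = Round(s_1, k_1) = 0xE66B3
s_3 = Round(s_2, k_2) = 0x7C7CB
s_4 = Round(s_3, k_3) = 0x6AD39

0x6AD39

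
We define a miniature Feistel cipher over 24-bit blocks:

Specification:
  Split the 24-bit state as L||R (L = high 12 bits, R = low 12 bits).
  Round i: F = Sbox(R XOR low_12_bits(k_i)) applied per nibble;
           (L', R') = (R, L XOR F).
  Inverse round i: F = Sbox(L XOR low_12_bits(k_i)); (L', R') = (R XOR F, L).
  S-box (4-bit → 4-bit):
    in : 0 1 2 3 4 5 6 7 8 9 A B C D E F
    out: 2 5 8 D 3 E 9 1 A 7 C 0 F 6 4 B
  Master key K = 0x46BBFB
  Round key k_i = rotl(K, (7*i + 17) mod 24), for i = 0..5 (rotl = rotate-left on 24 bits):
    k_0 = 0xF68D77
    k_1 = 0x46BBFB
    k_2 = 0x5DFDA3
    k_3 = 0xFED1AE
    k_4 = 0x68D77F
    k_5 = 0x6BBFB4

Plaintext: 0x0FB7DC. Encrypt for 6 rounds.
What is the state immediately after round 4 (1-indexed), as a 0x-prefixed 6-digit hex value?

0xC9D0F3

s_0 = plaintext = 0x0FB7DC
s_1 = Round(s_0, k_0) = 0x7DCC3B
s_2 = Round(s_1, k_1) = 0xC3B62E
s_3 = Round(s_2, k_2) = 0x62EC9D
s_4 = Round(s_3, k_3) = 0xC9D0F3
s_5 = Round(s_4, k_4) = 0x0F3D32
s_6 = Round(s_5, k_5) = 0xD3285A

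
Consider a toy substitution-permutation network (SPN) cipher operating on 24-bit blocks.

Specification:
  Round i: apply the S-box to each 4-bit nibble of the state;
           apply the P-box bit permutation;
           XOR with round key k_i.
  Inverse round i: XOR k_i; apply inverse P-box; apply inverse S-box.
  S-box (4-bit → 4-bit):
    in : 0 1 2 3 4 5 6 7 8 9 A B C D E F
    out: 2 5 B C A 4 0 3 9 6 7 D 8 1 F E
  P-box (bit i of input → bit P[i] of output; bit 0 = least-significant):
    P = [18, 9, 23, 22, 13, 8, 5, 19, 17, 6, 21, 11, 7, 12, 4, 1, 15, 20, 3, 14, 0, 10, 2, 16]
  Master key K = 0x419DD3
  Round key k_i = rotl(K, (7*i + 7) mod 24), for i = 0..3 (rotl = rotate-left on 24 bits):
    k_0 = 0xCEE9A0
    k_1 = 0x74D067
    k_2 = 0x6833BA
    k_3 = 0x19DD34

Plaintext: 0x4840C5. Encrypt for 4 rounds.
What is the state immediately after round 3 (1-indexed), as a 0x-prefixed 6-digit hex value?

0xEBE753

s_0 = plaintext = 0x4840C5
s_1 = Round(s_0, k_0) = 0x473DE2
s_2 = Round(s_1, k_1) = 0x2B7755
s_3 = Round(s_2, k_2) = 0xEBE753
s_4 = Round(s_3, k_3) = 0xDA09CB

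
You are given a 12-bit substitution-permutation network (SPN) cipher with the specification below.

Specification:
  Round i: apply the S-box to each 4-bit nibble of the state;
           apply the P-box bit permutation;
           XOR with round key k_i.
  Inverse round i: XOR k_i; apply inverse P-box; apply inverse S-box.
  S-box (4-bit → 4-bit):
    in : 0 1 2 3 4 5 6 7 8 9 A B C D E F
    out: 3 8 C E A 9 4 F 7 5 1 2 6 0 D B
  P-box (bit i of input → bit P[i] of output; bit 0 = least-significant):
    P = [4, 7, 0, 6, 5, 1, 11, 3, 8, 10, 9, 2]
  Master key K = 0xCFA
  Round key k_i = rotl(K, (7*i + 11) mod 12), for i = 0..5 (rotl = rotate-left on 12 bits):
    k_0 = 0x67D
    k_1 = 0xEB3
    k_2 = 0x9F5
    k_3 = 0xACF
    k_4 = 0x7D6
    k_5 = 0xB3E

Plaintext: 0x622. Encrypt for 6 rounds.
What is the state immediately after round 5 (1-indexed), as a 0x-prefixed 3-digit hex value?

0xD67

s_0 = plaintext = 0x622
s_1 = Round(s_0, k_0) = 0xC34
s_2 = Round(s_1, k_1) = 0x079
s_3 = Round(s_2, k_2) = 0x4CE
s_4 = Round(s_3, k_3) = 0x698
s_5 = Round(s_4, k_4) = 0xD67
s_6 = Round(s_5, k_5) = 0x3EF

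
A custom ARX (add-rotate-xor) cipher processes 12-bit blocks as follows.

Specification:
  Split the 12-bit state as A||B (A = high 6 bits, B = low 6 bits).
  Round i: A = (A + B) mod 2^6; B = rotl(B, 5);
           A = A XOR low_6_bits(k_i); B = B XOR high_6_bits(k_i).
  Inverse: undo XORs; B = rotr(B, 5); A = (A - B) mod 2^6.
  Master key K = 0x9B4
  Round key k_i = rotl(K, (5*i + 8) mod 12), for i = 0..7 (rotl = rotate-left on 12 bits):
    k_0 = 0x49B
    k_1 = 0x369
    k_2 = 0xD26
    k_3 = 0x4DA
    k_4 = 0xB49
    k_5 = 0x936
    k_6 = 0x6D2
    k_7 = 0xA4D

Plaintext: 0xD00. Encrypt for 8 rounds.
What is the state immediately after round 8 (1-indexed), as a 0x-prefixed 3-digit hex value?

0xF80

s_0 = plaintext = 0xD00
s_1 = Round(s_0, k_0) = 0xBD2
s_2 = Round(s_1, k_1) = 0xA04
s_3 = Round(s_2, k_2) = 0x2B6
s_4 = Round(s_3, k_3) = 0x688
s_5 = Round(s_4, k_4) = 0xAE9
s_6 = Round(s_5, k_5) = 0x890
s_7 = Round(s_6, k_6) = 0x813
s_8 = Round(s_7, k_7) = 0xF80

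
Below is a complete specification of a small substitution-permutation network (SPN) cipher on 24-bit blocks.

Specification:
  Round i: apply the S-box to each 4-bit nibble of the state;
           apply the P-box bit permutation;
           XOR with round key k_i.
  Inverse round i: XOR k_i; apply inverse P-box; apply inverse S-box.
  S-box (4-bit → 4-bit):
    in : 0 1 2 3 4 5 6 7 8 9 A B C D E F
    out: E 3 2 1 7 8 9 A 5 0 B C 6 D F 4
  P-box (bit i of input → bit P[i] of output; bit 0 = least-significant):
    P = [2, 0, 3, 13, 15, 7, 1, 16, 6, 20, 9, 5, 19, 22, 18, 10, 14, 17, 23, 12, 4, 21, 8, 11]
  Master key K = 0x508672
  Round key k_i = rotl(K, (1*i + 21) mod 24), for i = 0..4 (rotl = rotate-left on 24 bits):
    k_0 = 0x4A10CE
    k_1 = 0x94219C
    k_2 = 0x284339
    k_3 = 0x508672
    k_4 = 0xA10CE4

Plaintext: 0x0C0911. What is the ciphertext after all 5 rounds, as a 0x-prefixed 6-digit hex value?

0xB410FF

s_0 = plaintext = 0x0C0911
s_1 = Round(s_0, k_0) = 0xAC9D4B
s_2 = Round(s_1, k_1) = 0x368B66
s_3 = Round(s_2, k_2) = 0x25B10D
s_4 = Round(s_3, k_3) = 0x65B2BC
s_5 = Round(s_4, k_4) = 0xB410FF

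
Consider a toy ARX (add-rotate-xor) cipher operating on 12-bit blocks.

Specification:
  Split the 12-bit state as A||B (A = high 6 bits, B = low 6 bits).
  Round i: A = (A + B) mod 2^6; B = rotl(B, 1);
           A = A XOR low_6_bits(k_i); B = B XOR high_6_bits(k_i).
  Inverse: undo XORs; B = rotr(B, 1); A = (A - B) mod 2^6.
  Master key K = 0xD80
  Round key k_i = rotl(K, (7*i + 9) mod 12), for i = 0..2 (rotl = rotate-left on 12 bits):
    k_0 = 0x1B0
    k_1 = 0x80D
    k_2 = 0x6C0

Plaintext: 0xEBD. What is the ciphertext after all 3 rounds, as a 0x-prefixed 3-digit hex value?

s_0 = plaintext = 0xEBD
s_1 = Round(s_0, k_0) = 0x1FD
s_2 = Round(s_1, k_1) = 0x25B
s_3 = Round(s_2, k_2) = 0x92D

0x92D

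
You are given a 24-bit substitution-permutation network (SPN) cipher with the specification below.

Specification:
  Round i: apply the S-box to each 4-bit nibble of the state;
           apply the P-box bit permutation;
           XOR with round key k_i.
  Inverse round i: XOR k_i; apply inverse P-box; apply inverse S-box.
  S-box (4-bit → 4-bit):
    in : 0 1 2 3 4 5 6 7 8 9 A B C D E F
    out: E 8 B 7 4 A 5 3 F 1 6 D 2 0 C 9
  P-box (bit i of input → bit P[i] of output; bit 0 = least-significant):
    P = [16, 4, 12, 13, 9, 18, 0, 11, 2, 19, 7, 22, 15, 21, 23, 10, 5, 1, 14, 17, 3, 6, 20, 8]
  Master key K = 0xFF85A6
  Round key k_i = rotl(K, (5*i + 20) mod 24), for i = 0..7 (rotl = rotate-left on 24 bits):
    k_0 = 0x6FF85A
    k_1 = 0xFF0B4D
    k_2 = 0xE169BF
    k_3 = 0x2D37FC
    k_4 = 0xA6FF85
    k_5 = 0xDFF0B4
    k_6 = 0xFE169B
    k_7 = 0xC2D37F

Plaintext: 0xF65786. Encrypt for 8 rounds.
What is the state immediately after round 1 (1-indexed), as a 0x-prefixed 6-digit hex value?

0x42A777

s_0 = plaintext = 0xF65786
s_1 = Round(s_0, k_0) = 0x42A777
s_2 = Round(s_1, k_1) = 0x40097B
s_3 = Round(s_2, k_2) = 0x561FB9
s_4 = Round(s_3, k_3) = 0x6C7899
s_5 = Round(s_4, k_4) = 0xDF7D0B
s_6 = Round(s_5, k_5) = 0xF84895
s_7 = Round(s_6, k_6) = 0x347525
s_8 = Round(s_7, k_7) = 0xBE3927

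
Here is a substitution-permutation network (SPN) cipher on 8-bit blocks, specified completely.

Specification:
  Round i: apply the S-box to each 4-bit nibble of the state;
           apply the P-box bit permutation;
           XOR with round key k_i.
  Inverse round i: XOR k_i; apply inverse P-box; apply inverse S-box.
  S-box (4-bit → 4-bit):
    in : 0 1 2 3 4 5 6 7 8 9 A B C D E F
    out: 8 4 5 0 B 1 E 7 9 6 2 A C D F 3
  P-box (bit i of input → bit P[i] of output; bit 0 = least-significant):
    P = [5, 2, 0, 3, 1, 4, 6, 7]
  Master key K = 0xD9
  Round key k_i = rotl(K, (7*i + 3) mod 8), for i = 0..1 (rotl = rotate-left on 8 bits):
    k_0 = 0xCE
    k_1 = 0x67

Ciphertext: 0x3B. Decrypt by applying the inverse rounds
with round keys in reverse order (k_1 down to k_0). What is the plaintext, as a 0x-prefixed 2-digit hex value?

s_0 = ciphertext = 0x3B
s_1 = InvRound(s_0, k_1) = 0x9B
s_2 = InvRound(s_1, k_0) = 0x99

0x99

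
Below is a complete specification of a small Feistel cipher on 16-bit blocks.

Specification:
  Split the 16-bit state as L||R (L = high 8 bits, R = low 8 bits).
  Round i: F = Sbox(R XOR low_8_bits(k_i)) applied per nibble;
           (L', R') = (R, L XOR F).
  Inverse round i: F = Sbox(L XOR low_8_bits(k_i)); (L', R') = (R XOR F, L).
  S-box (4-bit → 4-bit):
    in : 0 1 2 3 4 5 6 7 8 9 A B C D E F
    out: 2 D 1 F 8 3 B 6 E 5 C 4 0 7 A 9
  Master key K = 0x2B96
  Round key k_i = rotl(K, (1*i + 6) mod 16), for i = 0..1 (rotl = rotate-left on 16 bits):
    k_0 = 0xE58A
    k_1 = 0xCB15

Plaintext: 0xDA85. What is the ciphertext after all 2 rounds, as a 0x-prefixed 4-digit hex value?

0xF32E

s_0 = plaintext = 0xDA85
s_1 = Round(s_0, k_0) = 0x85F3
s_2 = Round(s_1, k_1) = 0xF32E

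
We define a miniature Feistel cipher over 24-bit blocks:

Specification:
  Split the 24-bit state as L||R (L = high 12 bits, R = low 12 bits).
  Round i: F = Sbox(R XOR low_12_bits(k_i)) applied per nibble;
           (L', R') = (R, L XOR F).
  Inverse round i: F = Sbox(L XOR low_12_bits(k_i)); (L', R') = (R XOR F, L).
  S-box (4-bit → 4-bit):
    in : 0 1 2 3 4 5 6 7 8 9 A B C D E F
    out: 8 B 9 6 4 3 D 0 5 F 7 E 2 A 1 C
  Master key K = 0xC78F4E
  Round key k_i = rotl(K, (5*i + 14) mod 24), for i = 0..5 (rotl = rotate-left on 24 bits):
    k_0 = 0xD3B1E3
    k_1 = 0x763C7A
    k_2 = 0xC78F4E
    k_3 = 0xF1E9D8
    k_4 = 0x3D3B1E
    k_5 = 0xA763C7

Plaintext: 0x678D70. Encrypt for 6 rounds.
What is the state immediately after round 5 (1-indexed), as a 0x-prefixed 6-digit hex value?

s_0 = plaintext = 0x678D70
s_1 = Round(s_0, k_0) = 0xD7048E
s_2 = Round(s_1, k_1) = 0x48E8B4
s_3 = Round(s_2, k_2) = 0x8B4449
s_4 = Round(s_3, k_3) = 0x44924F
s_5 = Round(s_4, k_4) = 0x24FB72
s_6 = Round(s_5, k_5) = 0xB727AC

0x24FB72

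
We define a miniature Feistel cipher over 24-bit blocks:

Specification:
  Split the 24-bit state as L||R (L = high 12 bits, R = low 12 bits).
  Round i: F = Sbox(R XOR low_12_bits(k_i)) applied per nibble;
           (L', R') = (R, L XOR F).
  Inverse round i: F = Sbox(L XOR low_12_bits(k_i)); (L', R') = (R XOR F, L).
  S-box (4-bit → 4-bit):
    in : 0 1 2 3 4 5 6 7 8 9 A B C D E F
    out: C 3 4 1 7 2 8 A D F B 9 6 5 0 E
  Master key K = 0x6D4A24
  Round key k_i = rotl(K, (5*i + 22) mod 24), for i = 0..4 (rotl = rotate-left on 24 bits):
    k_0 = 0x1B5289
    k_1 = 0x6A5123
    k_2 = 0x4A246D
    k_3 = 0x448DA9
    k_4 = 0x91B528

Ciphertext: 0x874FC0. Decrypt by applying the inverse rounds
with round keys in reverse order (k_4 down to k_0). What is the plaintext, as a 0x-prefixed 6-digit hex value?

s_0 = ciphertext = 0x874FC0
s_1 = InvRound(s_0, k_4) = 0xAE6874
s_2 = InvRound(s_1, k_3) = 0x20AAE6
s_3 = InvRound(s_2, k_2) = 0x26C20A
s_4 = InvRound(s_3, k_1) = 0x37426C
s_5 = InvRound(s_4, k_0) = 0x189374

0x189374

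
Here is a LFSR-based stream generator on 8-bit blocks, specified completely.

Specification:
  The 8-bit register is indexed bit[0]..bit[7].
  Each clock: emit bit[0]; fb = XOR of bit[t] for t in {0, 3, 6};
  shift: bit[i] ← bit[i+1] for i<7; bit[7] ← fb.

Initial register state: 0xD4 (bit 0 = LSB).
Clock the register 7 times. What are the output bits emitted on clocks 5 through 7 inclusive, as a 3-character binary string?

reg_0 = 0xD4
clock 1: out=0, reg = 0xEA
clock 2: out=0, reg = 0x75
clock 3: out=1, reg = 0x3A
clock 4: out=0, reg = 0x9D
clock 5: out=1, reg = 0x4E
clock 6: out=0, reg = 0x27
clock 7: out=1, reg = 0x93

101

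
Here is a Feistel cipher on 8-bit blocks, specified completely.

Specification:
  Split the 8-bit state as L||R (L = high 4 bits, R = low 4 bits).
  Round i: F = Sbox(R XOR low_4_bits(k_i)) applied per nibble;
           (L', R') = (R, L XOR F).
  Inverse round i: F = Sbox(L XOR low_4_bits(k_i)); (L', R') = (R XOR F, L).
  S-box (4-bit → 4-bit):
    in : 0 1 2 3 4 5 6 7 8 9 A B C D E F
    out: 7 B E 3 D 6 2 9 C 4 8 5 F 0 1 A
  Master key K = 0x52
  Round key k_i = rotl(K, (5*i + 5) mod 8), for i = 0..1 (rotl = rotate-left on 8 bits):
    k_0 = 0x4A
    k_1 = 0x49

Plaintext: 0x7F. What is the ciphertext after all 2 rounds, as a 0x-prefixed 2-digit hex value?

0x13

s_0 = plaintext = 0x7F
s_1 = Round(s_0, k_0) = 0xF1
s_2 = Round(s_1, k_1) = 0x13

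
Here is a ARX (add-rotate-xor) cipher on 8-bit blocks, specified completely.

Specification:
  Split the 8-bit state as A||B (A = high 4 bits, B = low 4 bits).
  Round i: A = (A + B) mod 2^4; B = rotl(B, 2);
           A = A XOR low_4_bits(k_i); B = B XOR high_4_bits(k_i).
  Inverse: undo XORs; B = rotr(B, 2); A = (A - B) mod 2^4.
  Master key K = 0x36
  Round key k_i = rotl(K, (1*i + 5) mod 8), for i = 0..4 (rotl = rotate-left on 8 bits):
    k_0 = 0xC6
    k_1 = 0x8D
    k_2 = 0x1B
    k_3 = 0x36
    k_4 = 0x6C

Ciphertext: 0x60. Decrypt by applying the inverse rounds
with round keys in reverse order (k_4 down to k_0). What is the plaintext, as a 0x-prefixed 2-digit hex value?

s_0 = ciphertext = 0x60
s_1 = InvRound(s_0, k_4) = 0x19
s_2 = InvRound(s_1, k_3) = 0xDA
s_3 = InvRound(s_2, k_2) = 0x8E
s_4 = InvRound(s_3, k_1) = 0xC9
s_5 = InvRound(s_4, k_0) = 0x55

0x55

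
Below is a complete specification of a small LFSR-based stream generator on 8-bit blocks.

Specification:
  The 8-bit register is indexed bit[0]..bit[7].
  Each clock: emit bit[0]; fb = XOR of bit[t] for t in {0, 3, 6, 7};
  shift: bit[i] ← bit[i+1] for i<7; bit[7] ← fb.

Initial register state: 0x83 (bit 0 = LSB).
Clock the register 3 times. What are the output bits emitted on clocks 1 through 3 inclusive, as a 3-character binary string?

110

reg_0 = 0x83
clock 1: out=1, reg = 0x41
clock 2: out=1, reg = 0x20
clock 3: out=0, reg = 0x10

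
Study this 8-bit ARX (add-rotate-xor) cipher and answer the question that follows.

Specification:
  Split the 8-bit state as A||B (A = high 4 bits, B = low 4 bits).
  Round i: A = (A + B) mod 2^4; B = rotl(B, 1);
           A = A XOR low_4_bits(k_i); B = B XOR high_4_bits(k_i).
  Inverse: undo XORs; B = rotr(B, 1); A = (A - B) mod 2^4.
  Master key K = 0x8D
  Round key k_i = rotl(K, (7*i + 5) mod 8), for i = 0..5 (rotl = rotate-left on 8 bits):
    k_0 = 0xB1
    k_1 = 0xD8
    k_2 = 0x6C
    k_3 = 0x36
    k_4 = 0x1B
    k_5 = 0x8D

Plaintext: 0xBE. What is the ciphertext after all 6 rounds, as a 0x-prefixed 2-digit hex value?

0x84

s_0 = plaintext = 0xBE
s_1 = Round(s_0, k_0) = 0x86
s_2 = Round(s_1, k_1) = 0x61
s_3 = Round(s_2, k_2) = 0xB4
s_4 = Round(s_3, k_3) = 0x9B
s_5 = Round(s_4, k_4) = 0xF6
s_6 = Round(s_5, k_5) = 0x84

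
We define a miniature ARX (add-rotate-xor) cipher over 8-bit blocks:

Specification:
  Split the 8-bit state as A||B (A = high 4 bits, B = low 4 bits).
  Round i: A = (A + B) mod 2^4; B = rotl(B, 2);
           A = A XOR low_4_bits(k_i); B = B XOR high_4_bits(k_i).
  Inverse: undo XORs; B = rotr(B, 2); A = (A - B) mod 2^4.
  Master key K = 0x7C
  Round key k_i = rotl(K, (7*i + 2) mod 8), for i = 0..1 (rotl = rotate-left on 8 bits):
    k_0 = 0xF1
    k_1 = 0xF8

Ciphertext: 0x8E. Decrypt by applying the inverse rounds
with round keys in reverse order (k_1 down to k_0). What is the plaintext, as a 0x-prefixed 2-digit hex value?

s_0 = ciphertext = 0x8E
s_1 = InvRound(s_0, k_1) = 0xC4
s_2 = InvRound(s_1, k_0) = 0xFE

0xFE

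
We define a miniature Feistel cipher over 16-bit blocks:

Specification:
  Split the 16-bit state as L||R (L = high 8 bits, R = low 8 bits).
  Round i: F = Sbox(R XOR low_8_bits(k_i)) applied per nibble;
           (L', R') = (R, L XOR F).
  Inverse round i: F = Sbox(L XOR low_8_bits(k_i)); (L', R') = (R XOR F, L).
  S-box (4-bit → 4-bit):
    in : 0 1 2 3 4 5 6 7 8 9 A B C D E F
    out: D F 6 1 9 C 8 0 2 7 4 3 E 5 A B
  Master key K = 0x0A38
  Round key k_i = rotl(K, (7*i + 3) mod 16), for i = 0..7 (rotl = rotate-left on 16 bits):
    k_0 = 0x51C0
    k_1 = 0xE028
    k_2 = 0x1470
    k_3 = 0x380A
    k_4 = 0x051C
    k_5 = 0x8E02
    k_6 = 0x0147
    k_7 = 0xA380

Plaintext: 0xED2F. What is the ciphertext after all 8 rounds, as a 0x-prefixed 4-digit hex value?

0x9E8D

s_0 = plaintext = 0xED2F
s_1 = Round(s_0, k_0) = 0x2F46
s_2 = Round(s_1, k_1) = 0x46A5
s_3 = Round(s_2, k_2) = 0xA51A
s_4 = Round(s_3, k_3) = 0x1A58
s_5 = Round(s_4, k_4) = 0x5883
s_6 = Round(s_5, k_5) = 0x8377
s_7 = Round(s_6, k_6) = 0x779E
s_8 = Round(s_7, k_7) = 0x9E8D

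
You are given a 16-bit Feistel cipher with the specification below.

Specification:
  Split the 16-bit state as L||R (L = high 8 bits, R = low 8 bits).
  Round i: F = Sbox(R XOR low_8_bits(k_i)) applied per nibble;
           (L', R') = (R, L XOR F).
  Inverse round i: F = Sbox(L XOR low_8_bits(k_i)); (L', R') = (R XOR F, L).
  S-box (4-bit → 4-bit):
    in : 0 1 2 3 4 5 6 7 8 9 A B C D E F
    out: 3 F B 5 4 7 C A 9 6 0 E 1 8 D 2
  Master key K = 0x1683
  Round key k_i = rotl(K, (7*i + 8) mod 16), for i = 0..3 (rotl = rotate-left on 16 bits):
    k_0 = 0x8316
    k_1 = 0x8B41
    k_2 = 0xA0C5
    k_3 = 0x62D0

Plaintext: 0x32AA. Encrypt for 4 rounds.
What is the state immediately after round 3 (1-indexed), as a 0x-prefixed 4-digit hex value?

0xC1E7

s_0 = plaintext = 0x32AA
s_1 = Round(s_0, k_0) = 0xAAD3
s_2 = Round(s_1, k_1) = 0xD3C1
s_3 = Round(s_2, k_2) = 0xC1E7
s_4 = Round(s_3, k_3) = 0xE79B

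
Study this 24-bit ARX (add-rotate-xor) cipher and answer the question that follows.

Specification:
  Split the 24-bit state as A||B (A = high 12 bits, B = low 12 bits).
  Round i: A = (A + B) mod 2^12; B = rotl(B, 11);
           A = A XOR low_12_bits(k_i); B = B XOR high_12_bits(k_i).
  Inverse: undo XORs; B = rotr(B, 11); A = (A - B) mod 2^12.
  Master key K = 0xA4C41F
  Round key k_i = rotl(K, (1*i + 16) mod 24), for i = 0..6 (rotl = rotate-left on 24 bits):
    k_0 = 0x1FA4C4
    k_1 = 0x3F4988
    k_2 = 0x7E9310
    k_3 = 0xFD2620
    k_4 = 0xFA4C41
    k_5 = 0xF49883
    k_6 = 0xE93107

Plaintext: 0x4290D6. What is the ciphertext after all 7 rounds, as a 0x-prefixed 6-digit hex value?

0xBC4003

s_0 = plaintext = 0x4290D6
s_1 = Round(s_0, k_0) = 0x03B191
s_2 = Round(s_1, k_1) = 0x844B3C
s_3 = Round(s_2, k_2) = 0x090277
s_4 = Round(s_3, k_3) = 0x5276E9
s_5 = Round(s_4, k_4) = 0x0514D0
s_6 = Round(s_5, k_5) = 0xDA2D21
s_7 = Round(s_6, k_6) = 0xBC4003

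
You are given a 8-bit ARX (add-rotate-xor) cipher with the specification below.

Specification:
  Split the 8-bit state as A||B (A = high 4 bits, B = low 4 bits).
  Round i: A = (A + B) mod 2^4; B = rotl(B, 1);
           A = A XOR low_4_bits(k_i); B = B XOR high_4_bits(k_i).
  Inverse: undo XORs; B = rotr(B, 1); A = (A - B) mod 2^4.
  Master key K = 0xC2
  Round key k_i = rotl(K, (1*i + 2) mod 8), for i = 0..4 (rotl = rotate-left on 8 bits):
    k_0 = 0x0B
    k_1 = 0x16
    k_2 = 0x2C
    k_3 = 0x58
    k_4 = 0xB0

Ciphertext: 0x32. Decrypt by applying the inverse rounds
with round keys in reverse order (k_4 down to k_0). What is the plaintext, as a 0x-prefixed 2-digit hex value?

0x79

s_0 = ciphertext = 0x32
s_1 = InvRound(s_0, k_4) = 0x7C
s_2 = InvRound(s_1, k_3) = 0x3C
s_3 = InvRound(s_2, k_2) = 0x87
s_4 = InvRound(s_3, k_1) = 0xB3
s_5 = InvRound(s_4, k_0) = 0x79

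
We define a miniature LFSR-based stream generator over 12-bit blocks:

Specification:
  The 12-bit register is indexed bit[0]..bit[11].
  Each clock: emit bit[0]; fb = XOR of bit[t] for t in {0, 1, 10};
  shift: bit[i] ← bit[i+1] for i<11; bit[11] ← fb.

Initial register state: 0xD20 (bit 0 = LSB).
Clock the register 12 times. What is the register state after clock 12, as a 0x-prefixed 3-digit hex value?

0x58F

reg_0 = 0xD20
clock 1: out=0, reg = 0xE90
clock 2: out=0, reg = 0xF48
clock 3: out=0, reg = 0xFA4
clock 4: out=0, reg = 0xFD2
clock 5: out=0, reg = 0x7E9
clock 6: out=1, reg = 0x3F4
clock 7: out=0, reg = 0x1FA
clock 8: out=0, reg = 0x8FD
clock 9: out=1, reg = 0xC7E
clock 10: out=0, reg = 0x63F
clock 11: out=1, reg = 0xB1F
clock 12: out=1, reg = 0x58F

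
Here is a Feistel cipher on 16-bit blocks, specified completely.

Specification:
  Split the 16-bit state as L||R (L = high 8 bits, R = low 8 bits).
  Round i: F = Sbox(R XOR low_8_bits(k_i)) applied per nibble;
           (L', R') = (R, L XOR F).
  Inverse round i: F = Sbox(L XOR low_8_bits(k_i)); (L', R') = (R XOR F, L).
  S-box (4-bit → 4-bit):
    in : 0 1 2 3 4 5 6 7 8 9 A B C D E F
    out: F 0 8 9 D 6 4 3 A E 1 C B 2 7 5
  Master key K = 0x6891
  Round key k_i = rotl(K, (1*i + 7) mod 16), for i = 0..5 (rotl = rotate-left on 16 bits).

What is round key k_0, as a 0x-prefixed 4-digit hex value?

K = 0x6891
k_0 = rotl(K, (1*0+7) mod 16) = rotl(K, 7) = 0x48B4

0x48B4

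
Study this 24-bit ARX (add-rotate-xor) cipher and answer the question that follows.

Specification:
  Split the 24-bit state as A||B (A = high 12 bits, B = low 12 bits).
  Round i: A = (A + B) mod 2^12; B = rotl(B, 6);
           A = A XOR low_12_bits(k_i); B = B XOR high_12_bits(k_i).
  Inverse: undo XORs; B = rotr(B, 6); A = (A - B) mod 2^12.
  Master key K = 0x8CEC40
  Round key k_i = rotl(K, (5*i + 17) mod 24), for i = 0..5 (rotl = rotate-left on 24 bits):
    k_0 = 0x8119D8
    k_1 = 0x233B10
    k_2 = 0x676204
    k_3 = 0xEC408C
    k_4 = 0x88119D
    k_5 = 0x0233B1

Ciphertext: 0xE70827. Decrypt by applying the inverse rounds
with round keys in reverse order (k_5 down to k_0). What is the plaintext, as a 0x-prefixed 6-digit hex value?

s_0 = ciphertext = 0xE70827
s_1 = InvRound(s_0, k_5) = 0xCA1120
s_2 = InvRound(s_1, k_4) = 0x4D6866
s_3 = InvRound(s_2, k_3) = 0xBC089A
s_4 = InvRound(s_3, k_2) = 0xE89B3B
s_5 = InvRound(s_4, k_1) = 0x375224
s_6 = InvRound(s_5, k_0) = 0xD45D68

0xD45D68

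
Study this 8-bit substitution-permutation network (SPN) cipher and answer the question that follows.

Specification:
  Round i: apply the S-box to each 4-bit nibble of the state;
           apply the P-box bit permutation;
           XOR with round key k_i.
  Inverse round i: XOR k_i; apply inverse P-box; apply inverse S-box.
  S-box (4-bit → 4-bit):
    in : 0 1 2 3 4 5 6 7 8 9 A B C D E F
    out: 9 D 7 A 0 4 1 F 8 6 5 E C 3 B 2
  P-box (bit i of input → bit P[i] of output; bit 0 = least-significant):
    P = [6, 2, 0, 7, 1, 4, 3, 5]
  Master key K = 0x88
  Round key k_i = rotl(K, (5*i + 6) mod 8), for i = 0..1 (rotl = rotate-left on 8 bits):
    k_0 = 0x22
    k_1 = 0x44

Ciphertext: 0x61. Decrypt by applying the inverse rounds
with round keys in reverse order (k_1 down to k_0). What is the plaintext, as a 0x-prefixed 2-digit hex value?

s_0 = ciphertext = 0x61
s_1 = InvRound(s_0, k_1) = 0x89
s_2 = InvRound(s_1, k_0) = 0x1C

0x1C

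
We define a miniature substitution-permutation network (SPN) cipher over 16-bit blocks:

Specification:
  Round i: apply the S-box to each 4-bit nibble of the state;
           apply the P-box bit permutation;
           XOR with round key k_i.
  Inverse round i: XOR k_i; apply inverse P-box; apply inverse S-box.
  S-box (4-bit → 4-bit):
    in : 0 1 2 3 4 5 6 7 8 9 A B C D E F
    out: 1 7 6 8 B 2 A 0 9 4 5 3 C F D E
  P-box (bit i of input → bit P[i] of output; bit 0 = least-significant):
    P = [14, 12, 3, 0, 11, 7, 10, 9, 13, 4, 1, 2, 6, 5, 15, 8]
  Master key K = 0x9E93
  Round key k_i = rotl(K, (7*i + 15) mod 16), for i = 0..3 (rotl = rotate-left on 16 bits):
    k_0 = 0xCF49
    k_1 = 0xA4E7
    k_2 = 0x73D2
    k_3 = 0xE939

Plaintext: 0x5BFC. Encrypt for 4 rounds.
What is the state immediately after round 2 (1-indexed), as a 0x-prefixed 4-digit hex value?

s_0 = plaintext = 0x5BFC
s_1 = Round(s_0, k_0) = 0xE9F0
s_2 = Round(s_1, k_1) = 0x6325
s_3 = Round(s_2, k_2) = 0x6676
s_4 = Round(s_3, k_3) = 0xF80C

0x6325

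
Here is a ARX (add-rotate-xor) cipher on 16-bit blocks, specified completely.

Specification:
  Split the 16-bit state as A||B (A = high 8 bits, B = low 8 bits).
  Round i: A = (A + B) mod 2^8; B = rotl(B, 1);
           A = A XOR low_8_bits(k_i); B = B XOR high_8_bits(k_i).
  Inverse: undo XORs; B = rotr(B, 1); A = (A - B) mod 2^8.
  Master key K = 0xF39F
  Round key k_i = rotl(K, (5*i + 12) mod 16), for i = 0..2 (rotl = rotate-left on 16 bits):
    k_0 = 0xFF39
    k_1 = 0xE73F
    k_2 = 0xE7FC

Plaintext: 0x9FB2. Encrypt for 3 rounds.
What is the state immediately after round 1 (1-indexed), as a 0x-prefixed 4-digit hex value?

0x689A

s_0 = plaintext = 0x9FB2
s_1 = Round(s_0, k_0) = 0x689A
s_2 = Round(s_1, k_1) = 0x3DD2
s_3 = Round(s_2, k_2) = 0xF342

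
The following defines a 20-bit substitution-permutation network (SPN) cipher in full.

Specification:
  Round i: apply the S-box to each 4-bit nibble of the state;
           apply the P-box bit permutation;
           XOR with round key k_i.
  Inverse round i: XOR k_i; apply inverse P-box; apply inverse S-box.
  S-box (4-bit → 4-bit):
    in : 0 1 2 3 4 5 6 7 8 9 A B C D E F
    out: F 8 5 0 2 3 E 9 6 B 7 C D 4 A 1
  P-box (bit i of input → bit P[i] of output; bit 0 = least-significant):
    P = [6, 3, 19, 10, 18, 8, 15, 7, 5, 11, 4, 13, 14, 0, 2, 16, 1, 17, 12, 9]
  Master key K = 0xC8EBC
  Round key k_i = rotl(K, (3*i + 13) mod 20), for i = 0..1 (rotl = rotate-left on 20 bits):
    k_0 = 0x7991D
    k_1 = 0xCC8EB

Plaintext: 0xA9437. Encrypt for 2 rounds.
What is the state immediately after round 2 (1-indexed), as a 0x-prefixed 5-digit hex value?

0xB85C7

s_0 = plaintext = 0xA9437
s_1 = Round(s_0, k_0) = 0x4C55E
s_2 = Round(s_1, k_1) = 0xB85C7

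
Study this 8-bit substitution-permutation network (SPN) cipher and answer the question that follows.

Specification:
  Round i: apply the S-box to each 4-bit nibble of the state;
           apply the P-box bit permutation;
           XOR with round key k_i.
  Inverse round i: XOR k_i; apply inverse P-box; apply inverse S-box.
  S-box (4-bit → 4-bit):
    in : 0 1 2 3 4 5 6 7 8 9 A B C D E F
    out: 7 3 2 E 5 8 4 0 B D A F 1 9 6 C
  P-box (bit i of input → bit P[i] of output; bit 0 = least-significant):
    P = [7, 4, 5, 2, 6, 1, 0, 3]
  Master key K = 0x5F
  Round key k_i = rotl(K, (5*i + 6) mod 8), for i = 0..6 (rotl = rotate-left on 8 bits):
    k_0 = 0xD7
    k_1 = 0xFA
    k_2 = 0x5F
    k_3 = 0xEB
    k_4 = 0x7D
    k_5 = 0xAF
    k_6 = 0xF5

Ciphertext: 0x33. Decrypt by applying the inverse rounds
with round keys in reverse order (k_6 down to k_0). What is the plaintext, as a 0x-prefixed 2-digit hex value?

s_0 = ciphertext = 0x33
s_1 = InvRound(s_0, k_6) = 0x1D
s_2 = InvRound(s_1, k_5) = 0x20
s_3 = InvRound(s_2, k_4) = 0x9A
s_4 = InvRound(s_3, k_3) = 0x4E
s_5 = InvRound(s_4, k_2) = 0x62
s_6 = InvRound(s_5, k_1) = 0x51
s_7 = InvRound(s_6, k_0) = 0x2D

0x2D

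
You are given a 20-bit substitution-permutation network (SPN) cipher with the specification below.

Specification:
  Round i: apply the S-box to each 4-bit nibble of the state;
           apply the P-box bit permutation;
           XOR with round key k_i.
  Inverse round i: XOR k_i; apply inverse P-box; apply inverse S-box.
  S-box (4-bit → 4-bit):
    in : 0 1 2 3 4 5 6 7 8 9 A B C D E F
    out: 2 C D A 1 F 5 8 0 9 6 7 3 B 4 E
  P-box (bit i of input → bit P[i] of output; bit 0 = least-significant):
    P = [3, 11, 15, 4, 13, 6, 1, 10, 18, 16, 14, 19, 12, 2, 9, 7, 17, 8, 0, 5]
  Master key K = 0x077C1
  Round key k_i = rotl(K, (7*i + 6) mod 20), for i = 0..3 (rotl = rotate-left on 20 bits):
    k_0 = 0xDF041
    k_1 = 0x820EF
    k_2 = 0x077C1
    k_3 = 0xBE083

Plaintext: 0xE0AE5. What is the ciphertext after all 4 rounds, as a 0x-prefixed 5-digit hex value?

0x50F63

s_0 = plaintext = 0xE0AE5
s_1 = Round(s_0, k_0) = 0xC385E
s_2 = Round(s_1, k_1) = 0xA8529
s_3 = Round(s_2, k_2) = 0xD12DA
s_4 = Round(s_3, k_3) = 0x50F63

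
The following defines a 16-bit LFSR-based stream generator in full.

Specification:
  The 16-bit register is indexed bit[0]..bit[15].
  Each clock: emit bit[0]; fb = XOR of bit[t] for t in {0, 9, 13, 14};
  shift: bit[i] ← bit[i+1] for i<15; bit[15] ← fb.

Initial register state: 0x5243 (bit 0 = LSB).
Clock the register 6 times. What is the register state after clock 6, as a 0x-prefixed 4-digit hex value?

0x5549

reg_0 = 0x5243
clock 1: out=1, reg = 0xA921
clock 2: out=1, reg = 0x5490
clock 3: out=0, reg = 0xAA48
clock 4: out=0, reg = 0x5524
clock 5: out=0, reg = 0xAA92
clock 6: out=0, reg = 0x5549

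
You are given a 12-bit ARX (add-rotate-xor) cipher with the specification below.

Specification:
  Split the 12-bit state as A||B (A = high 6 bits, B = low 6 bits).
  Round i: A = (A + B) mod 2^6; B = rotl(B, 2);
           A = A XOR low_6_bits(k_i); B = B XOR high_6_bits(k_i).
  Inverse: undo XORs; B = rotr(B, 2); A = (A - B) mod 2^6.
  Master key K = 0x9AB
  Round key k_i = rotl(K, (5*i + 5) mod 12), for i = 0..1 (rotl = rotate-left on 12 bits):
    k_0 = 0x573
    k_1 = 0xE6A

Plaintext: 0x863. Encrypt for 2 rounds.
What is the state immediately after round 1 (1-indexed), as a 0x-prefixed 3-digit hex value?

0xDDB

s_0 = plaintext = 0x863
s_1 = Round(s_0, k_0) = 0xDDB
s_2 = Round(s_1, k_1) = 0xE14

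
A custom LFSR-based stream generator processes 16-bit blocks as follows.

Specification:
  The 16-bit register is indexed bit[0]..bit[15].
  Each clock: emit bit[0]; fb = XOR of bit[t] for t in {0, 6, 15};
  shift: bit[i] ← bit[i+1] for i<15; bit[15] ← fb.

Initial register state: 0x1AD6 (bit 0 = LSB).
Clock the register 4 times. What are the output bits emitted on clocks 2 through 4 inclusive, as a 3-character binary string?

110

reg_0 = 0x1AD6
clock 1: out=0, reg = 0x8D6B
clock 2: out=1, reg = 0xC6B5
clock 3: out=1, reg = 0x635A
clock 4: out=0, reg = 0xB1AD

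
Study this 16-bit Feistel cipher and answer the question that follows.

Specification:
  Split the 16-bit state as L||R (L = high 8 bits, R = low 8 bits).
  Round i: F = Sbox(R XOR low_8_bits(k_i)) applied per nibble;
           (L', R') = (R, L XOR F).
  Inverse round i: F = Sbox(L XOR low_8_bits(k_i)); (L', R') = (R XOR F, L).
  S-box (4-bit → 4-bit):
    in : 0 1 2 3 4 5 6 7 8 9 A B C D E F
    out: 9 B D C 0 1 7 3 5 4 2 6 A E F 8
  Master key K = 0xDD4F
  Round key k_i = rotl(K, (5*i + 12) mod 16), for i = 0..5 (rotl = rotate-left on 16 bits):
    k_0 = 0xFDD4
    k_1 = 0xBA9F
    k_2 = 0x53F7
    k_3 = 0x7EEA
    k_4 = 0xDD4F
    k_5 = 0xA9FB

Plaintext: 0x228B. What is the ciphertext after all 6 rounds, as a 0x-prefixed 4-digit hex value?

0x26EB

s_0 = plaintext = 0x228B
s_1 = Round(s_0, k_0) = 0x8B3A
s_2 = Round(s_1, k_1) = 0x3AAA
s_3 = Round(s_2, k_2) = 0xAA24
s_4 = Round(s_3, k_3) = 0x2405
s_5 = Round(s_4, k_4) = 0x0526
s_6 = Round(s_5, k_5) = 0x26EB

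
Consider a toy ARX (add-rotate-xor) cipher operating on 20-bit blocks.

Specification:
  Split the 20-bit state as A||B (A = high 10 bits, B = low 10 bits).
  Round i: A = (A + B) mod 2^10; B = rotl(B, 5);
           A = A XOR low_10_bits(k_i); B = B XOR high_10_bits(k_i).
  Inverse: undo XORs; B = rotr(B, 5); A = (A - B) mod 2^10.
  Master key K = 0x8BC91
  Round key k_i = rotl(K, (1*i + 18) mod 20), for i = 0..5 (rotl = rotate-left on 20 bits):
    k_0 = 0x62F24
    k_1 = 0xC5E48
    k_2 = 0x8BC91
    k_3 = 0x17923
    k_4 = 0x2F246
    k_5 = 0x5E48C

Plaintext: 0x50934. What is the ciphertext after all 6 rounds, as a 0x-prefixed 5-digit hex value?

0xAE41C

s_0 = plaintext = 0x50934
s_1 = Round(s_0, k_0) = 0x54B02
s_2 = Round(s_1, k_1) = 0x8734F
s_3 = Round(s_2, k_2) = 0x7EBD5
s_4 = Round(s_3, k_3) = 0x3B2E0
s_5 = Round(s_4, k_4) = 0x628AB
s_6 = Round(s_5, k_5) = 0xAE41C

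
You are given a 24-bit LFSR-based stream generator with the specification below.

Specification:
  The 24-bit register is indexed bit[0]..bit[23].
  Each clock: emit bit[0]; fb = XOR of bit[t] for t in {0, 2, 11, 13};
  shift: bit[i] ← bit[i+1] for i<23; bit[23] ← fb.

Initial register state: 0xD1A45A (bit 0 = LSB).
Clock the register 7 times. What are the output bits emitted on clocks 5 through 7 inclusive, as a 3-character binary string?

reg_0 = 0xD1A45A
clock 1: out=0, reg = 0xE8D22D
clock 2: out=1, reg = 0x746916
clock 3: out=0, reg = 0xBA348B
clock 4: out=1, reg = 0x5D1A45
clock 5: out=1, reg = 0xAE8D22
clock 6: out=0, reg = 0xD74691
clock 7: out=1, reg = 0xEBA348

101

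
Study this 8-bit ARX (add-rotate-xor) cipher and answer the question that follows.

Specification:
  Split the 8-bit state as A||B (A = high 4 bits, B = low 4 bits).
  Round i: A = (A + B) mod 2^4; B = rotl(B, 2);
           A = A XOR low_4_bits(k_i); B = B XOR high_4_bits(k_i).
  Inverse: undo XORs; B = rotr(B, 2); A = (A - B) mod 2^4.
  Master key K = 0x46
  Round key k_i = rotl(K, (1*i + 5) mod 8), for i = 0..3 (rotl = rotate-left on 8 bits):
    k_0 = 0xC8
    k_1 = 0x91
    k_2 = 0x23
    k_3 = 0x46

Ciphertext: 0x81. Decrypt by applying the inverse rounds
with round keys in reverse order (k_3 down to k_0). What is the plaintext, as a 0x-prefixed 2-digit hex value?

s_0 = ciphertext = 0x81
s_1 = InvRound(s_0, k_3) = 0x95
s_2 = InvRound(s_1, k_2) = 0xDD
s_3 = InvRound(s_2, k_1) = 0xB1
s_4 = InvRound(s_3, k_0) = 0xC7

0xC7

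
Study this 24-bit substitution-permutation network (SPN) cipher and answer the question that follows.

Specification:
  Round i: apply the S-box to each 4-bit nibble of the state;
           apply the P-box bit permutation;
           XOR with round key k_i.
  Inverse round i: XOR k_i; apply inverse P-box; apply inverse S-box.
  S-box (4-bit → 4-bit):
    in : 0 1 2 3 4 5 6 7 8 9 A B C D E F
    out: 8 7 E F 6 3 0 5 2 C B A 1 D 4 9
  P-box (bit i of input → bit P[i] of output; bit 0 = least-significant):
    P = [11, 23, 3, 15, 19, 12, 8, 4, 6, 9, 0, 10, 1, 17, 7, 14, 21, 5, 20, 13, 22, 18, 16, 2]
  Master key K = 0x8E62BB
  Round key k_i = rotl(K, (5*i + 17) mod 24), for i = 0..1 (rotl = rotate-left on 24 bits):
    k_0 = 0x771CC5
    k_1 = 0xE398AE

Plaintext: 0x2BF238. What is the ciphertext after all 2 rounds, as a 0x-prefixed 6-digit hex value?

s_0 = plaintext = 0x2BF238
s_1 = Round(s_0, k_0) = 0xFA6BF2
s_2 = Round(s_1, k_1) = 0x0B3E92

0x0B3E92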